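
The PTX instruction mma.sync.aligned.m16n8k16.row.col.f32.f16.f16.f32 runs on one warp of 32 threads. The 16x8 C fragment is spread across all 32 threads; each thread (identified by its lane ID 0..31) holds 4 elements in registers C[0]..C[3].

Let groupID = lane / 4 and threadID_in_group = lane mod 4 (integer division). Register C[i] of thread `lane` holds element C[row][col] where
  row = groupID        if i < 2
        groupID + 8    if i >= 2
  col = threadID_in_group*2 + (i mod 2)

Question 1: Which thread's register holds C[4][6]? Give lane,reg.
19,0

r=4→G=4,rhi=0  c=6→T=3,p=0
L=4*4+3=19  i=0*2+0=0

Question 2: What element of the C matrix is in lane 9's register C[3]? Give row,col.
L=9→G=9>>2=2, T=9&3=1
[3]→row 2+8=10  col 1·2+1=3

10,3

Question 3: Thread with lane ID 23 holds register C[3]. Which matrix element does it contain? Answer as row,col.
L=23→G=23>>2=5, T=23&3=3
[3]→row 5+8=13  col 3·2+1=7

13,7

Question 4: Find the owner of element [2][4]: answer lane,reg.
r:2=>grp=2,rB=0  c:4=>tig=2,lo=0
L=2*4+2=10  i=0*2+0=0

10,0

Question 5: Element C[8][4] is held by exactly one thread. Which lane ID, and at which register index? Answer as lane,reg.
2,2

r: 8->gid=0,r8=1  c: 4->tid=2,i&1=0
L=0*4+2=2  i=1*2+0=2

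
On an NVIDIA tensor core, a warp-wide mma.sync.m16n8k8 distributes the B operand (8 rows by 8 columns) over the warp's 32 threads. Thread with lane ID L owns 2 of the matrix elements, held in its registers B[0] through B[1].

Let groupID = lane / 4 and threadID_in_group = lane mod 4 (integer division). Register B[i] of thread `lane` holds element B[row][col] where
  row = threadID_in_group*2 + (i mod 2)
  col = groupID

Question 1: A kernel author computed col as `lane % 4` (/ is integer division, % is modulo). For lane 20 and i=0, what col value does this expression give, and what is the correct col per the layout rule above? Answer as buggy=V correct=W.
buggy=0 correct=5

`lane % 4`[20,0]→0
L=20→G=20>>2=5, T=20&3=0
[0]→row 0·2+0=0  col G=5
col: 0 vs 5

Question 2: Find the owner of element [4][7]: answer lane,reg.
30,0

c=7→G=7  r=4→T=2,p=0
L=7*4+2=30  i=0=0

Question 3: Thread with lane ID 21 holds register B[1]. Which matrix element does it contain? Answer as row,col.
3,5

lane 21: gid=5 (21/4), tid=1 (21%4)
i=1: r=1*2+1=3, c=gid=5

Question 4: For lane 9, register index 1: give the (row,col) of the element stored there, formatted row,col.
3,2

lane 9: G=2 (9/4), T=1 (9%4)
i=1: r=1*2+1=3, c=G=2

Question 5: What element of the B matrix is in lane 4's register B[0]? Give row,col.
4: grp=1,tig=0
[0] (0*2+0,1) = (0,1)

0,1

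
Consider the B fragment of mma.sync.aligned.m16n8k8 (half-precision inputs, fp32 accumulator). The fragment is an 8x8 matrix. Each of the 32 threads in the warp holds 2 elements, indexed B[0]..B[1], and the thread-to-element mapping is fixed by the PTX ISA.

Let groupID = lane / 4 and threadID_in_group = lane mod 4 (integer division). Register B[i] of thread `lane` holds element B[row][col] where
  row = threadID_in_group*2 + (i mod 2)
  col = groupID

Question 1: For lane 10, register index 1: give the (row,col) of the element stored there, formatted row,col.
5,2

10: gr=2,th=2
[1] (2*2+1,2) = (5,2)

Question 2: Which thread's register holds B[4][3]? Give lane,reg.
c: 3->gid=3  r: 4->tid=2,i&1=0
L=3*4+2=14  i=0=0

14,0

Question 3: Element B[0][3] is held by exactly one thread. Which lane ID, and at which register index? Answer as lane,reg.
12,0

c:3=>grp=3  r:0=>tig=0,lo=0
L=3*4+0=12  i=0=0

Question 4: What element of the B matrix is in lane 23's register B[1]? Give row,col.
lane 23->23/4=5, 23 mod 4=3
i=1  r:2·3+1->7  c:5

7,5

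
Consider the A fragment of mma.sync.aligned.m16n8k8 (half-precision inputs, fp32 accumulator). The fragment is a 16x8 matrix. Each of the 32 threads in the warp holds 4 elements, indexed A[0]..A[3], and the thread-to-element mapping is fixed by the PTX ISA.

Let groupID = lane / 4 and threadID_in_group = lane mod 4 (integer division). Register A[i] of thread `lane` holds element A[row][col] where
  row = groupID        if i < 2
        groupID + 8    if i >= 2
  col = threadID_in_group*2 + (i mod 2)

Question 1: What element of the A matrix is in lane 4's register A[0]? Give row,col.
1,0

lane 4: gid=1 (4/4), tid=0 (4%4)
i=0: r=1+0=1, c=0*2+0=0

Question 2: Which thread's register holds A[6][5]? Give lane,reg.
r=6->g=6,rb=0  c=5->t=2,b0=1
L=6*4+2=26  i=0*2+1=1

26,1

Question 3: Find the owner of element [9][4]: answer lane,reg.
r=9→G=1,rhi=1  c=4→T=2,p=0
L=1*4+2=6  i=1*2+0=2

6,2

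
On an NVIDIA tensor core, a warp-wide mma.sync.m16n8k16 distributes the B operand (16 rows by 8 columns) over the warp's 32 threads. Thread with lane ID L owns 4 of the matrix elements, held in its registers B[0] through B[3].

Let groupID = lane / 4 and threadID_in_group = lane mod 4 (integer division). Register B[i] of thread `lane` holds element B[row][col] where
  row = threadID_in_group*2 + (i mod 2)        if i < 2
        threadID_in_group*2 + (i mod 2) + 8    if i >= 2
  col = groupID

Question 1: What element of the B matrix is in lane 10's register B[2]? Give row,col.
lane 10→10/4=2, 10 mod 4=2
i=2  r:2·2+0+8→12  c:2

12,2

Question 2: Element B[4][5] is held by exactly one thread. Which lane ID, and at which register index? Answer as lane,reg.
c:5=>grp=5  r:4=>rB=0,tig=2,lo=0
L=5*4+2=22  i=0*2+0=0

22,0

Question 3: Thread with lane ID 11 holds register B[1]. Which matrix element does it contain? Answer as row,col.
7,2

L=11⇒gr=11>>2=2, th=11&3=3
[1]⇒row 3·2+1+0=7  col gr=2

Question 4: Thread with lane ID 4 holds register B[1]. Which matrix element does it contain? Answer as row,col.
1,1

4: gr=1,th=0
[1] (0*2+1+0,1) = (1,1)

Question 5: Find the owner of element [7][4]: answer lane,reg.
c=4->g=4  r=7->rb=0,t=3,b0=1
L=4*4+3=19  i=0*2+1=1

19,1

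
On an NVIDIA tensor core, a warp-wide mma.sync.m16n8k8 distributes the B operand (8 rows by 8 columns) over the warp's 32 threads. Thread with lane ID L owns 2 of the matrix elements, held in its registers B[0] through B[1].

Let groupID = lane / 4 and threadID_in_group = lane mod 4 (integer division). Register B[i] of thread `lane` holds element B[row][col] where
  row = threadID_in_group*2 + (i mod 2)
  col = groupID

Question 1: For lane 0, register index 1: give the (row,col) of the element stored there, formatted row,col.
1,0

lane 0⇒0/4=0, 0 mod 4=0
i=1  r:2·0+1⇒1  c:0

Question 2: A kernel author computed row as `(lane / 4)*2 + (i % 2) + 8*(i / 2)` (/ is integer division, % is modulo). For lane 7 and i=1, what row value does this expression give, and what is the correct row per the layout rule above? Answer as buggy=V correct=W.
`(lane / 4)*2 + (i % 2) + 8*(i / 2)`[7,1]->3
lane 7: gid=1 (7/4), tid=3 (7%4)
i=1: r=3*2+1=7, c=gid=1
row: 3 vs 7

buggy=3 correct=7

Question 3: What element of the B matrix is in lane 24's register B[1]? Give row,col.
lane 24→24/4=6, 24 mod 4=0
i=1  r:2·0+1→1  c:6

1,6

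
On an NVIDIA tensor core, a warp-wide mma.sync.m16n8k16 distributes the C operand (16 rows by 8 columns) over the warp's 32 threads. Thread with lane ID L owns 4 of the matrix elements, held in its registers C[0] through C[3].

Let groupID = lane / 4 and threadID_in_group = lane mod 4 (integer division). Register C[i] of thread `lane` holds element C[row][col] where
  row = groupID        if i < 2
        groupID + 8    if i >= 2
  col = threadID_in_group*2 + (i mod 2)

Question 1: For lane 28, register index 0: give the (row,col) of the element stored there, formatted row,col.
L=28=>grp=28>>2=7, tig=28&3=0
[0]=>row 7+0=7  col 0·2+0=0

7,0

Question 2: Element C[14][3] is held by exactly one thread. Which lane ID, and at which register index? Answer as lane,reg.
r=14->g=6,rb=1  c=3->t=1,b0=1
L=6*4+1=25  i=1*2+1=3

25,3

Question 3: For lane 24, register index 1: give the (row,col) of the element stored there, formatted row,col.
L=24=>grp=24>>2=6, tig=24&3=0
[1]=>row 6+0=6  col 0·2+1=1

6,1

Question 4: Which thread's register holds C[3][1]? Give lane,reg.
12,1

r=3->g=3,rb=0  c=1->t=0,b0=1
L=3*4+0=12  i=0*2+1=1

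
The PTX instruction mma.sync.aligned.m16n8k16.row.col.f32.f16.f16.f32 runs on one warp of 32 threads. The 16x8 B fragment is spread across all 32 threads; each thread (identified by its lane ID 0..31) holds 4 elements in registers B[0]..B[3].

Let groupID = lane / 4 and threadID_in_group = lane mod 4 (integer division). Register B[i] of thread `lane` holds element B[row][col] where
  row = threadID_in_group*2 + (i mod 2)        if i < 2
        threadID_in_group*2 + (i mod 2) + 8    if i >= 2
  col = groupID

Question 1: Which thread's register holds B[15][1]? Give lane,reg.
c:1=>grp=1  r:15=>rB=1,tig=3,lo=1
L=1*4+3=7  i=1*2+1=3

7,3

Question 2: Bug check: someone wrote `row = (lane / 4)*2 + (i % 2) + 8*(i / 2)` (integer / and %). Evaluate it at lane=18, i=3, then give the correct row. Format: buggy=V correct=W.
`(lane / 4)*2 + (i % 2) + 8*(i / 2)`[18,3]->17
lane 18: gid=4 (18/4), tid=2 (18%4)
i=3: r=2*2+1+8=13, c=gid=4
row: 17 vs 13

buggy=17 correct=13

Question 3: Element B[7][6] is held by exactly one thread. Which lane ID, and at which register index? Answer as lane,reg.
c:6=>grp=6  r:7=>rB=0,tig=3,lo=1
L=6*4+3=27  i=0*2+1=1

27,1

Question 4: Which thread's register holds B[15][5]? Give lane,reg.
23,3

c=5->g=5  r=15->rb=1,t=3,b0=1
L=5*4+3=23  i=1*2+1=3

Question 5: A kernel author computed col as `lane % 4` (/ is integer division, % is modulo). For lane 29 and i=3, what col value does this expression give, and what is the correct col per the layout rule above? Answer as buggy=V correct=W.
`lane % 4`[29,3]->1
lane 29->29/4=7, 29 mod 4=1
i=3  r:2·1+1+8->11  c:7
col: 1 vs 7

buggy=1 correct=7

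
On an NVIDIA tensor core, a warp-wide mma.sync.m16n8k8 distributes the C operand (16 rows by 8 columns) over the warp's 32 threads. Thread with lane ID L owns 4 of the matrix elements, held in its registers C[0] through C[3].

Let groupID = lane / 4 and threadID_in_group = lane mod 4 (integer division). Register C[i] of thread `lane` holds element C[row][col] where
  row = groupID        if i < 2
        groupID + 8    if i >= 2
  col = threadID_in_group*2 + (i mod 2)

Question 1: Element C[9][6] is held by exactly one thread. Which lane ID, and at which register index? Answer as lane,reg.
r=9→G=1,rhi=1  c=6→T=3,p=0
L=1*4+3=7  i=1*2+0=2

7,2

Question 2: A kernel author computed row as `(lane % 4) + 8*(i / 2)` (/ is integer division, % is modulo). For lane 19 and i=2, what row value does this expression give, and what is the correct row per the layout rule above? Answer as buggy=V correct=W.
buggy=11 correct=12

`(lane % 4) + 8*(i / 2)`[19,2]=>11
L=19=>grp=19>>2=4, tig=19&3=3
[2]=>row 4+8=12  col 3·2+0=6
row: 11 vs 12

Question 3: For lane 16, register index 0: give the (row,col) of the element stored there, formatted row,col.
lane 16: gid=4 (16/4), tid=0 (16%4)
i=0: r=4+0=4, c=0*2+0=0

4,0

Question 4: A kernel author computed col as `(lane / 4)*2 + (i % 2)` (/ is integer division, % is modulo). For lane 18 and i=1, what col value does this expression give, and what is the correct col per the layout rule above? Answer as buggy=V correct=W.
`(lane / 4)*2 + (i % 2)`[18,1]→9
18: G=4,T=2
[1] (4+0,2*2+1) = (4,5)
col: 9 vs 5

buggy=9 correct=5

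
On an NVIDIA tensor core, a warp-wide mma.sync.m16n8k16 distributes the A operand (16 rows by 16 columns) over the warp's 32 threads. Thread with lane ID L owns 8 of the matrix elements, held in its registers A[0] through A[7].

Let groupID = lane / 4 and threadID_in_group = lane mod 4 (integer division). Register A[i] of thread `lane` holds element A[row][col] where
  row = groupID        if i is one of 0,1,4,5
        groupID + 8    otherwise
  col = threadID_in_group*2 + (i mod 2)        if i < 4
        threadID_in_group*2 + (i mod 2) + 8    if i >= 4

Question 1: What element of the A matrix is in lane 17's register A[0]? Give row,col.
lane 17->17/4=4, 17 mod 4=1
i=0  r:4+0->4  c:2·1+0+0->2

4,2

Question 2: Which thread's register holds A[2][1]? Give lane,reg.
8,1

r:2=>grp=2,rB=0  c:1=>cB=0,tig=0,lo=1
L=2*4+0=8  i=0*4+0*2+1=1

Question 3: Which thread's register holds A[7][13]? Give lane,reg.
30,5

r=7→G=7,rhi=0  c=13→chi=1,T=2,p=1
L=7*4+2=30  i=1*4+0*2+1=5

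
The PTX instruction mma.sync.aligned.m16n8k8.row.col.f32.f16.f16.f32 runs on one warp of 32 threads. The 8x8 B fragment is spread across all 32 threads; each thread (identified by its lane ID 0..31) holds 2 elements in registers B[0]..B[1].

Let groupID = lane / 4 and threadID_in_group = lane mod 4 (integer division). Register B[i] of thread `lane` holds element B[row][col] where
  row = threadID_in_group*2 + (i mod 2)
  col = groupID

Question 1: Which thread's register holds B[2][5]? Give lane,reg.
21,0

c=5⇒gr=5  r=2⇒th=1,odd=0
L=5*4+1=21  i=0=0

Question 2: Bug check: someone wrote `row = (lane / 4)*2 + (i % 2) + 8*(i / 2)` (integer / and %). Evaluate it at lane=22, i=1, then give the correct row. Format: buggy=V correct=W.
`(lane / 4)*2 + (i % 2) + 8*(i / 2)`[22,1]→11
lane 22→22/4=5, 22 mod 4=2
i=1  r:2·2+1→5  c:5
row: 11 vs 5

buggy=11 correct=5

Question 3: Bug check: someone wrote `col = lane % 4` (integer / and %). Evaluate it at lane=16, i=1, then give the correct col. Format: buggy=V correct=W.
buggy=0 correct=4

`lane % 4`[16,1]→0
L=16→G=16>>2=4, T=16&3=0
[1]→row 0·2+1=1  col G=4
col: 0 vs 4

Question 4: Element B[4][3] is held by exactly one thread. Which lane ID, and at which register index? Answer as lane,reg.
14,0

c: 3->gid=3  r: 4->tid=2,i&1=0
L=3*4+2=14  i=0=0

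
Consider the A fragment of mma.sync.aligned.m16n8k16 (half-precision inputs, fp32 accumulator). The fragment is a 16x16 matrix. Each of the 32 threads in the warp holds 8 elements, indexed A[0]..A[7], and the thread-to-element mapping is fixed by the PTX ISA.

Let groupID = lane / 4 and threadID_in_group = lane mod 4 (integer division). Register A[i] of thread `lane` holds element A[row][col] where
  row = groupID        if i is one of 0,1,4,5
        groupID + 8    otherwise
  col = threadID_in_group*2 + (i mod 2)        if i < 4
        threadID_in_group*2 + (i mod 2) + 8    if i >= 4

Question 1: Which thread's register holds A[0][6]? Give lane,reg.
3,0

r:0=>grp=0,rB=0  c:6=>cB=0,tig=3,lo=0
L=0*4+3=3  i=0*4+0*2+0=0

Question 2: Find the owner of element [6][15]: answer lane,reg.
27,5

r=6->g=6,rb=0  c=15->cb=1,t=3,b0=1
L=6*4+3=27  i=1*4+0*2+1=5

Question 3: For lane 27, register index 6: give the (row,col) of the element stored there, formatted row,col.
L=27→G=27>>2=6, T=27&3=3
[6]→row 6+8=14  col 3·2+0+8=14

14,14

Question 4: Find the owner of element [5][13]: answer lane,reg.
22,5

r: 5->gid=5,r8=0  c: 13->c8=1,tid=2,i&1=1
L=5*4+2=22  i=1*4+0*2+1=5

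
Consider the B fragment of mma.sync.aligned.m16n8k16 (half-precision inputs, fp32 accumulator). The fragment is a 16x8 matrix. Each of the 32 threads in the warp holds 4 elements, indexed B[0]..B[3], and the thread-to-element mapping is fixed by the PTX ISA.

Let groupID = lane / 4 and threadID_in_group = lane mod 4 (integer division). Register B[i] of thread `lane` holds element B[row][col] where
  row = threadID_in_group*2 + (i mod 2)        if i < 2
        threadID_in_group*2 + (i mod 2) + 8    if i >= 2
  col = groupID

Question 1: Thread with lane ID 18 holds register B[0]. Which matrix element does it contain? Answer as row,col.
L=18=>grp=18>>2=4, tig=18&3=2
[0]=>row 2·2+0+0=4  col grp=4

4,4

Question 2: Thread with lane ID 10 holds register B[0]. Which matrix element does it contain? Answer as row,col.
4,2

10: gr=2,th=2
[0] (2*2+0+0,2) = (4,2)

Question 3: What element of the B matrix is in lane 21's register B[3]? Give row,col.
11,5

lane 21: gid=5 (21/4), tid=1 (21%4)
i=3: r=1*2+1+8=11, c=gid=5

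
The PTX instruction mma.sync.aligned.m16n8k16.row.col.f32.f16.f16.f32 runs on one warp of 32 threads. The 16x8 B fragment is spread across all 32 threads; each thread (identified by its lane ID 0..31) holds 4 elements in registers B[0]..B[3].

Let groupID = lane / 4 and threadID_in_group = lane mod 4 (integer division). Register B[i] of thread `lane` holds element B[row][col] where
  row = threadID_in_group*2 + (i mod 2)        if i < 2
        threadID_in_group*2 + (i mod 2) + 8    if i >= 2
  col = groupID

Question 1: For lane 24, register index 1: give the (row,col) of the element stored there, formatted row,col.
lane 24->24/4=6, 24 mod 4=0
i=1  r:2·0+1+0->1  c:6

1,6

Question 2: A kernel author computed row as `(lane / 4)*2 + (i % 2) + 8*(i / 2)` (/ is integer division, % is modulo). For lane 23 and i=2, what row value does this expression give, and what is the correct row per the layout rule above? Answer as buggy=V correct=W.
buggy=18 correct=14

`(lane / 4)*2 + (i % 2) + 8*(i / 2)`[23,2]=>18
L=23=>grp=23>>2=5, tig=23&3=3
[2]=>row 3·2+0+8=14  col grp=5
row: 18 vs 14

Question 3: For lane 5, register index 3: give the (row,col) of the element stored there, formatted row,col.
11,1

lane 5=>5/4=1, 5 mod 4=1
i=3  r:2·1+1+8=>11  c:1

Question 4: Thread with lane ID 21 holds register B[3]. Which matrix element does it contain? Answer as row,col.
11,5

L=21=>grp=21>>2=5, tig=21&3=1
[3]=>row 1·2+1+8=11  col grp=5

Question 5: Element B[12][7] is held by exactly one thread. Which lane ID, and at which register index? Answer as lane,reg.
c=7->g=7  r=12->rb=1,t=2,b0=0
L=7*4+2=30  i=1*2+0=2

30,2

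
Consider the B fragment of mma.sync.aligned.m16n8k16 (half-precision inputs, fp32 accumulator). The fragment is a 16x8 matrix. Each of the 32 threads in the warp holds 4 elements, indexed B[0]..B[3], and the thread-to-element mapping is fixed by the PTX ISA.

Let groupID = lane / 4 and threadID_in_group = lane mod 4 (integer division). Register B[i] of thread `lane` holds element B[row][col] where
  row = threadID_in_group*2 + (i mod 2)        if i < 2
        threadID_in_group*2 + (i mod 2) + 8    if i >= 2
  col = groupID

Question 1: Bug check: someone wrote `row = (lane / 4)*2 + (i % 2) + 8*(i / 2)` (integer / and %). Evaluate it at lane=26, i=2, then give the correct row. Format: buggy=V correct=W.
`(lane / 4)*2 + (i % 2) + 8*(i / 2)`[26,2]→20
lane 26→26/4=6, 26 mod 4=2
i=2  r:2·2+0+8→12  c:6
row: 20 vs 12

buggy=20 correct=12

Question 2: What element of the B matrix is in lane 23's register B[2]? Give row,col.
23: G=5,T=3
[2] (3*2+0+8,5) = (14,5)

14,5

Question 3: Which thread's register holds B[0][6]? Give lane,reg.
c=6→G=6  r=0→rhi=0,T=0,p=0
L=6*4+0=24  i=0*2+0=0

24,0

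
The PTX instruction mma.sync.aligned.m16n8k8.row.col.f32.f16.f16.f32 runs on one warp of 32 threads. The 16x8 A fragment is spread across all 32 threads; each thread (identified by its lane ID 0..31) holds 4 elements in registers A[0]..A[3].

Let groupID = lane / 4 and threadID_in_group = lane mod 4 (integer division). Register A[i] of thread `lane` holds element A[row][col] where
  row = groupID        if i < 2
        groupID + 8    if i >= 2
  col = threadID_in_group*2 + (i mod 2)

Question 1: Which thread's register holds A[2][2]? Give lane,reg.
9,0

r=2→G=2,rhi=0  c=2→T=1,p=0
L=2*4+1=9  i=0*2+0=0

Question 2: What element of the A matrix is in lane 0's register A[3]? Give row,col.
8,1

lane 0: gid=0 (0/4), tid=0 (0%4)
i=3: r=0+8=8, c=0*2+1=1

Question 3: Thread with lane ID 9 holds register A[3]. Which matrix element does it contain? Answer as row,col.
10,3

9: g=2,t=1
[3] (2+8,1*2+1) = (10,3)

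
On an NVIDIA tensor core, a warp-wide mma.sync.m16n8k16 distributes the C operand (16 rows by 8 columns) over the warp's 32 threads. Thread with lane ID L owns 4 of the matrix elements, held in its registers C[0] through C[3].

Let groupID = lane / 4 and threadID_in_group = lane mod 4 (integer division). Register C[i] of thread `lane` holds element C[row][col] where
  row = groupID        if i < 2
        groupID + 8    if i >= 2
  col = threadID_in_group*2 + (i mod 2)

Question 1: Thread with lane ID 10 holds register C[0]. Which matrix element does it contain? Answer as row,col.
2,4

L=10->g=10>>2=2, t=10&3=2
[0]->row 2+0=2  col 2·2+0=4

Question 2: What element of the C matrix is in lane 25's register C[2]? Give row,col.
L=25->g=25>>2=6, t=25&3=1
[2]->row 6+8=14  col 1·2+0=2

14,2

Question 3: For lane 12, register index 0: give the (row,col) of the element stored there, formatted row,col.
lane 12: gr=3 (12/4), th=0 (12%4)
i=0: r=3+0=3, c=0*2+0=0

3,0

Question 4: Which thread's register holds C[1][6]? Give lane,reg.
7,0

r:1=>grp=1,rB=0  c:6=>tig=3,lo=0
L=1*4+3=7  i=0*2+0=0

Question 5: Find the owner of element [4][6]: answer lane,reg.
r: 4->gid=4,r8=0  c: 6->tid=3,i&1=0
L=4*4+3=19  i=0*2+0=0

19,0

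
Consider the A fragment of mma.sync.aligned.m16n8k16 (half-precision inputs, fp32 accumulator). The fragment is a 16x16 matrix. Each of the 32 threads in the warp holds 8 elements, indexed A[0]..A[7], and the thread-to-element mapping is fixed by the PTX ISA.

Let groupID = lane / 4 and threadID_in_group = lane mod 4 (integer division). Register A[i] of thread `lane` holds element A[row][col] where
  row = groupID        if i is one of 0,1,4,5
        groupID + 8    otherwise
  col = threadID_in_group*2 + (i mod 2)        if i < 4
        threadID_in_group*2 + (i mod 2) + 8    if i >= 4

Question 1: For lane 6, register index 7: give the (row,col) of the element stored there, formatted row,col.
9,13

6: gid=1,tid=2
[7] (1+8,2*2+1+8) = (9,13)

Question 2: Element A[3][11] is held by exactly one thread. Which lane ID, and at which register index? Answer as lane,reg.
13,5

r=3->g=3,rb=0  c=11->cb=1,t=1,b0=1
L=3*4+1=13  i=1*4+0*2+1=5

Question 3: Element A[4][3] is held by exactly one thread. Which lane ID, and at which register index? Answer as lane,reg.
r: 4->gid=4,r8=0  c: 3->c8=0,tid=1,i&1=1
L=4*4+1=17  i=0*4+0*2+1=1

17,1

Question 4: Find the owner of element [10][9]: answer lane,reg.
8,7

r=10->g=2,rb=1  c=9->cb=1,t=0,b0=1
L=2*4+0=8  i=1*4+1*2+1=7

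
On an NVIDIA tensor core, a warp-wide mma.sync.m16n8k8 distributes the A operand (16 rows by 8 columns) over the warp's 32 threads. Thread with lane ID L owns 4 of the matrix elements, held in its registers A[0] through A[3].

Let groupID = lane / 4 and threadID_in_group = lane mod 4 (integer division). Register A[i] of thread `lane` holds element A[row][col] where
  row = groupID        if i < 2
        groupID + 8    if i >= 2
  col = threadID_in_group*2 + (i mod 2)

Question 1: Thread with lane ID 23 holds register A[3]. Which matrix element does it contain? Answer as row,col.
13,7

L=23→G=23>>2=5, T=23&3=3
[3]→row 5+8=13  col 3·2+1=7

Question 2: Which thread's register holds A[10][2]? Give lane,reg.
9,2

r=10⇒gr=2,Rb=1  c=2⇒th=1,odd=0
L=2*4+1=9  i=1*2+0=2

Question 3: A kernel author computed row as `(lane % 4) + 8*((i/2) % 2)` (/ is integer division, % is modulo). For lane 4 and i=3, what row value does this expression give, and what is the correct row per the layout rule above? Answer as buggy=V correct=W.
buggy=8 correct=9

`(lane % 4) + 8*((i/2) % 2)`[4,3]=>8
L=4=>grp=4>>2=1, tig=4&3=0
[3]=>row 1+8=9  col 0·2+1=1
row: 8 vs 9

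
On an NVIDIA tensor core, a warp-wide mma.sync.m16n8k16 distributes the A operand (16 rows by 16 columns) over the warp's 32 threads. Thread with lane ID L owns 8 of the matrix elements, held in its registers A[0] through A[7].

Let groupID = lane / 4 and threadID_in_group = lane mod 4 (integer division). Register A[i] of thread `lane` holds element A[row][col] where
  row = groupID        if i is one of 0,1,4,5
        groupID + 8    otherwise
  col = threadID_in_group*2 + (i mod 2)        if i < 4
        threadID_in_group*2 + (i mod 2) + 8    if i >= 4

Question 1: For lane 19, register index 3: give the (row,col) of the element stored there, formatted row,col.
12,7

19: gr=4,th=3
[3] (4+8,3*2+1+0) = (12,7)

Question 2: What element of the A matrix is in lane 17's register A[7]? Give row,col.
17: g=4,t=1
[7] (4+8,1*2+1+8) = (12,11)

12,11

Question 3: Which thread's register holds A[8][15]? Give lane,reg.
r=8->g=0,rb=1  c=15->cb=1,t=3,b0=1
L=0*4+3=3  i=1*4+1*2+1=7

3,7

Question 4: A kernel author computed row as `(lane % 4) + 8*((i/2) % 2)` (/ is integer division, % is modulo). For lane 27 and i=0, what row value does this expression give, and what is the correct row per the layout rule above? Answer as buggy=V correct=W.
`(lane % 4) + 8*((i/2) % 2)`[27,0]->3
lane 27: gid=6 (27/4), tid=3 (27%4)
i=0: r=6+0=6, c=3*2+0+0=6
row: 3 vs 6

buggy=3 correct=6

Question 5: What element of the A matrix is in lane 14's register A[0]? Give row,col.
L=14=>grp=14>>2=3, tig=14&3=2
[0]=>row 3+0=3  col 2·2+0+0=4

3,4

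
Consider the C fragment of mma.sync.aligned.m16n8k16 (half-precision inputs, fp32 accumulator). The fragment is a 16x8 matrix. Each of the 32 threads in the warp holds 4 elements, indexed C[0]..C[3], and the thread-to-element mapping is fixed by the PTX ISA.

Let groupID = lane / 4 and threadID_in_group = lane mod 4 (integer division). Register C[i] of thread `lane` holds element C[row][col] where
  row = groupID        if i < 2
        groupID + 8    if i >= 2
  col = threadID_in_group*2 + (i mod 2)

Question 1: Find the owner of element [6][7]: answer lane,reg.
r=6→G=6,rhi=0  c=7→T=3,p=1
L=6*4+3=27  i=0*2+1=1

27,1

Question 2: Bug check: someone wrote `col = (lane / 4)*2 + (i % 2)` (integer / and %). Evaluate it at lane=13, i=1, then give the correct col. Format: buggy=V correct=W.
buggy=7 correct=3

`(lane / 4)*2 + (i % 2)`[13,1]→7
13: G=3,T=1
[1] (3+0,1*2+1) = (3,3)
col: 7 vs 3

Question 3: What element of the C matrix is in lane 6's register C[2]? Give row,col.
9,4

lane 6=>6/4=1, 6 mod 4=2
i=2  r:1+8=>9  c:2·2+0=>4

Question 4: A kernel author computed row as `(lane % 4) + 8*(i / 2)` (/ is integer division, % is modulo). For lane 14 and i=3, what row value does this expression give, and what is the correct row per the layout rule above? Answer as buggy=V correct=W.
buggy=10 correct=11

`(lane % 4) + 8*(i / 2)`[14,3]⇒10
L=14⇒gr=14>>2=3, th=14&3=2
[3]⇒row 3+8=11  col 2·2+1=5
row: 10 vs 11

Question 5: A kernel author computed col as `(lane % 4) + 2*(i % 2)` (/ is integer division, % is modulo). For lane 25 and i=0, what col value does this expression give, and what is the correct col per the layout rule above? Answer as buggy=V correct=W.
buggy=1 correct=2

`(lane % 4) + 2*(i % 2)`[25,0]->1
lane 25: g=6 (25/4), t=1 (25%4)
i=0: r=6+0=6, c=1*2+0=2
col: 1 vs 2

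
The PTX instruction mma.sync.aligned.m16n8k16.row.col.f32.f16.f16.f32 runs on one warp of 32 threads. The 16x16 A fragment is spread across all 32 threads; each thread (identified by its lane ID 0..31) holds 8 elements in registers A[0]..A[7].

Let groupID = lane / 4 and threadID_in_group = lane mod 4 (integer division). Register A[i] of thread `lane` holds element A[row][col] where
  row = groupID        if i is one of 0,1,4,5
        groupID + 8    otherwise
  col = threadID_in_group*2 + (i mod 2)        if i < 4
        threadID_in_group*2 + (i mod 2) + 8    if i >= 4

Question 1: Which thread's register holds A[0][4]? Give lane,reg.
2,0

r: 0->gid=0,r8=0  c: 4->c8=0,tid=2,i&1=0
L=0*4+2=2  i=0*4+0*2+0=0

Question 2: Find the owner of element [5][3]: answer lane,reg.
r:5=>grp=5,rB=0  c:3=>cB=0,tig=1,lo=1
L=5*4+1=21  i=0*4+0*2+1=1

21,1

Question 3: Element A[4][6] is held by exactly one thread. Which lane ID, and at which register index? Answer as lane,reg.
r:4=>grp=4,rB=0  c:6=>cB=0,tig=3,lo=0
L=4*4+3=19  i=0*4+0*2+0=0

19,0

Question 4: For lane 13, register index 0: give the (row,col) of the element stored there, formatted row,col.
13: grp=3,tig=1
[0] (3+0,1*2+0+0) = (3,2)

3,2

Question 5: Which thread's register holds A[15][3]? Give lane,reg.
r=15⇒gr=7,Rb=1  c=3⇒Cb=0,th=1,odd=1
L=7*4+1=29  i=0*4+1*2+1=3

29,3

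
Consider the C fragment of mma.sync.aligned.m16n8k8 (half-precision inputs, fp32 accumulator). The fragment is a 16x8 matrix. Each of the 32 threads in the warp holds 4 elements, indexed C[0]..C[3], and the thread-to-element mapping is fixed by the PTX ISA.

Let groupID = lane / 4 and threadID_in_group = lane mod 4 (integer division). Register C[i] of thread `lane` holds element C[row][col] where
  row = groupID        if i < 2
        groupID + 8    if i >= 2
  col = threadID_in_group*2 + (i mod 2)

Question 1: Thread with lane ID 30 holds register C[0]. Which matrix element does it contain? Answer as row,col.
30: G=7,T=2
[0] (7+0,2*2+0) = (7,4)

7,4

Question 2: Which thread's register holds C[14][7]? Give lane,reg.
r=14→G=6,rhi=1  c=7→T=3,p=1
L=6*4+3=27  i=1*2+1=3

27,3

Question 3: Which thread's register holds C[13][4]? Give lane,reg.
22,2

r=13⇒gr=5,Rb=1  c=4⇒th=2,odd=0
L=5*4+2=22  i=1*2+0=2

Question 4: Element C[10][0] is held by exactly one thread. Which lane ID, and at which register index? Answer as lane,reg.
8,2

r: 10->gid=2,r8=1  c: 0->tid=0,i&1=0
L=2*4+0=8  i=1*2+0=2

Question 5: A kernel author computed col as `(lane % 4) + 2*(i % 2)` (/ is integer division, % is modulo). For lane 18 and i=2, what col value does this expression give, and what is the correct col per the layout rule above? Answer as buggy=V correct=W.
`(lane % 4) + 2*(i % 2)`[18,2]=>2
lane 18=>18/4=4, 18 mod 4=2
i=2  r:4+8=>12  c:2·2+0=>4
col: 2 vs 4

buggy=2 correct=4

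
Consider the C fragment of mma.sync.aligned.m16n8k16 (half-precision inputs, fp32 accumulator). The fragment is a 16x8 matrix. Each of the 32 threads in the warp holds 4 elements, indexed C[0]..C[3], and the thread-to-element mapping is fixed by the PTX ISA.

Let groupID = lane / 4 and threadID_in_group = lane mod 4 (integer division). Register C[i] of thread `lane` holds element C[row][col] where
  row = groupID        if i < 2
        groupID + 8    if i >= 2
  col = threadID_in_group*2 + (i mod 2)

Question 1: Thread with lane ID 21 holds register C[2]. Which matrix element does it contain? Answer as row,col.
13,2

L=21->gid=21>>2=5, tid=21&3=1
[2]->row 5+8=13  col 1·2+0=2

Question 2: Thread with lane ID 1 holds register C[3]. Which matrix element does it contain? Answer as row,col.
lane 1=>1/4=0, 1 mod 4=1
i=3  r:0+8=>8  c:2·1+1=>3

8,3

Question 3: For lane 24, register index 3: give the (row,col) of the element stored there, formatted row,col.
lane 24: G=6 (24/4), T=0 (24%4)
i=3: r=6+8=14, c=0*2+1=1

14,1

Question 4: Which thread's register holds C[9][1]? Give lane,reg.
4,3

r=9→G=1,rhi=1  c=1→T=0,p=1
L=1*4+0=4  i=1*2+1=3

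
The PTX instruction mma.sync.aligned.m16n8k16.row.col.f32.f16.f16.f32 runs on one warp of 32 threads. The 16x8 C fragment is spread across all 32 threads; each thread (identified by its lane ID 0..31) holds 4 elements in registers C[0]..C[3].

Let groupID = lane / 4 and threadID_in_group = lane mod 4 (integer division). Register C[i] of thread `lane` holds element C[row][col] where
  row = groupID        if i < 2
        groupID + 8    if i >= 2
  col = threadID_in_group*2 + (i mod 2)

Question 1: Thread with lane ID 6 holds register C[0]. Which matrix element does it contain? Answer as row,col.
1,4

6: gid=1,tid=2
[0] (1+0,2*2+0) = (1,4)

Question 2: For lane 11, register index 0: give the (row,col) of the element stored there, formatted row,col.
2,6

L=11->g=11>>2=2, t=11&3=3
[0]->row 2+0=2  col 3·2+0=6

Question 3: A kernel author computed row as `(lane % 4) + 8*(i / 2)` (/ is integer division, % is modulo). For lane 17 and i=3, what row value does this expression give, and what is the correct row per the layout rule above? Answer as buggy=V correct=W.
buggy=9 correct=12

`(lane % 4) + 8*(i / 2)`[17,3]->9
lane 17: gid=4 (17/4), tid=1 (17%4)
i=3: r=4+8=12, c=1*2+1=3
row: 9 vs 12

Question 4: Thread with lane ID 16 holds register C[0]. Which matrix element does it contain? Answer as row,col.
lane 16⇒16/4=4, 16 mod 4=0
i=0  r:4+0⇒4  c:2·0+0⇒0

4,0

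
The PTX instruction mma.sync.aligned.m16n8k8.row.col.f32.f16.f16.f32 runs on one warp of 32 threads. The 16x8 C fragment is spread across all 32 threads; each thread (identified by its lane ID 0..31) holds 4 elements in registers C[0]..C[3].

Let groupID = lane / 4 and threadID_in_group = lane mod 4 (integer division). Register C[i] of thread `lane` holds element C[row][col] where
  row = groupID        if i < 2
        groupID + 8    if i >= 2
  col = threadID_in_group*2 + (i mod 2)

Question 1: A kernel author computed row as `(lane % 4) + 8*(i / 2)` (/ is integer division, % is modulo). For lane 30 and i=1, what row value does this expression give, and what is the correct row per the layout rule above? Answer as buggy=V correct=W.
`(lane % 4) + 8*(i / 2)`[30,1]->2
lane 30->30/4=7, 30 mod 4=2
i=1  r:7+0->7  c:2·2+1->5
row: 2 vs 7

buggy=2 correct=7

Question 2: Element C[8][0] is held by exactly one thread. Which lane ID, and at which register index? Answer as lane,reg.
0,2

r:8=>grp=0,rB=1  c:0=>tig=0,lo=0
L=0*4+0=0  i=1*2+0=2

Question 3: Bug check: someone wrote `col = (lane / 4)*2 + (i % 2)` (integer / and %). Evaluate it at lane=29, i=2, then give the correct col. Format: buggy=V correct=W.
`(lane / 4)*2 + (i % 2)`[29,2]->14
29: g=7,t=1
[2] (7+8,1*2+0) = (15,2)
col: 14 vs 2

buggy=14 correct=2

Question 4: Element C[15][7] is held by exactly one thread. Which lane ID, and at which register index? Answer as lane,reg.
31,3

r:15=>grp=7,rB=1  c:7=>tig=3,lo=1
L=7*4+3=31  i=1*2+1=3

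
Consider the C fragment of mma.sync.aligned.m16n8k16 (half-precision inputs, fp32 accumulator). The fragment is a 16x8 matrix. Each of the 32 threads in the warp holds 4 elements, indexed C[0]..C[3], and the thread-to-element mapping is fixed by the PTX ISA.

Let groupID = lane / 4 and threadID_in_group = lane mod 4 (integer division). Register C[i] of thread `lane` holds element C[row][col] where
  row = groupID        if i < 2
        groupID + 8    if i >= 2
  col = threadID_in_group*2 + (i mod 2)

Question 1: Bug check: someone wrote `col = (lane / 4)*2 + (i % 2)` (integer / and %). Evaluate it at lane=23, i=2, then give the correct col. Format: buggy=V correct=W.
buggy=10 correct=6

`(lane / 4)*2 + (i % 2)`[23,2]->10
lane 23->23/4=5, 23 mod 4=3
i=2  r:5+8->13  c:2·3+0->6
col: 10 vs 6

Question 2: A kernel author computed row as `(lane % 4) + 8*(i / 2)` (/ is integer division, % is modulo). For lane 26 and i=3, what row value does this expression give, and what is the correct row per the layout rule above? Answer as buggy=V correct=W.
`(lane % 4) + 8*(i / 2)`[26,3]->10
lane 26: gid=6 (26/4), tid=2 (26%4)
i=3: r=6+8=14, c=2*2+1=5
row: 10 vs 14

buggy=10 correct=14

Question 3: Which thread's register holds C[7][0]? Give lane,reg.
r:7=>grp=7,rB=0  c:0=>tig=0,lo=0
L=7*4+0=28  i=0*2+0=0

28,0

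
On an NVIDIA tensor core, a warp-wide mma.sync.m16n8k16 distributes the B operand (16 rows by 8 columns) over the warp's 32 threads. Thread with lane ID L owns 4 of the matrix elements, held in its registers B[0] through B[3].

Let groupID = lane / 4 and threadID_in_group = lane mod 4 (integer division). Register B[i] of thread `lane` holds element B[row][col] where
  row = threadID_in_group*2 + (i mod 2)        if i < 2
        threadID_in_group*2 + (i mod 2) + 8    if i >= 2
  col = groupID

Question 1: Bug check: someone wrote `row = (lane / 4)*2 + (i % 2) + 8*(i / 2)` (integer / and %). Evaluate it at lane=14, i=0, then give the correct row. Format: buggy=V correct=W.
buggy=6 correct=4

`(lane / 4)*2 + (i % 2) + 8*(i / 2)`[14,0]⇒6
lane 14⇒14/4=3, 14 mod 4=2
i=0  r:2·2+0+0⇒4  c:3
row: 6 vs 4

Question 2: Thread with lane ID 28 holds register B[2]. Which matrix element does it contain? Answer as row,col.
8,7

lane 28: grp=7 (28/4), tig=0 (28%4)
i=2: r=0*2+0+8=8, c=grp=7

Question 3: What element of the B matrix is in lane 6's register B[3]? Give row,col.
13,1

6: grp=1,tig=2
[3] (2*2+1+8,1) = (13,1)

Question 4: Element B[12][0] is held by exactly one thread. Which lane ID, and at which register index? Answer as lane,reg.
2,2

c=0→G=0  r=12→rhi=1,T=2,p=0
L=0*4+2=2  i=1*2+0=2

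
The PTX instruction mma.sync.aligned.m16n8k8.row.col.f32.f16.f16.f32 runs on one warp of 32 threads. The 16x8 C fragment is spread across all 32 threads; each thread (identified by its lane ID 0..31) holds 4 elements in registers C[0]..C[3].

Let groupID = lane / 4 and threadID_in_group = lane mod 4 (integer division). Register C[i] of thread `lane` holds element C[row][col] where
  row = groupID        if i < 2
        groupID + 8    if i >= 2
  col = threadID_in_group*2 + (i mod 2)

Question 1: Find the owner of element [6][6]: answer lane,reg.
r=6→G=6,rhi=0  c=6→T=3,p=0
L=6*4+3=27  i=0*2+0=0

27,0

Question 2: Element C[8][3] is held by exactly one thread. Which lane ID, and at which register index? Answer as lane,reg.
r=8->g=0,rb=1  c=3->t=1,b0=1
L=0*4+1=1  i=1*2+1=3

1,3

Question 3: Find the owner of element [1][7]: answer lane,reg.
r=1->g=1,rb=0  c=7->t=3,b0=1
L=1*4+3=7  i=0*2+1=1

7,1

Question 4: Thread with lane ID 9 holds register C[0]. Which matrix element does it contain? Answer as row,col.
L=9->gid=9>>2=2, tid=9&3=1
[0]->row 2+0=2  col 1·2+0=2

2,2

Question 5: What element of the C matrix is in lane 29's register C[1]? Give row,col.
7,3

L=29->gid=29>>2=7, tid=29&3=1
[1]->row 7+0=7  col 1·2+1=3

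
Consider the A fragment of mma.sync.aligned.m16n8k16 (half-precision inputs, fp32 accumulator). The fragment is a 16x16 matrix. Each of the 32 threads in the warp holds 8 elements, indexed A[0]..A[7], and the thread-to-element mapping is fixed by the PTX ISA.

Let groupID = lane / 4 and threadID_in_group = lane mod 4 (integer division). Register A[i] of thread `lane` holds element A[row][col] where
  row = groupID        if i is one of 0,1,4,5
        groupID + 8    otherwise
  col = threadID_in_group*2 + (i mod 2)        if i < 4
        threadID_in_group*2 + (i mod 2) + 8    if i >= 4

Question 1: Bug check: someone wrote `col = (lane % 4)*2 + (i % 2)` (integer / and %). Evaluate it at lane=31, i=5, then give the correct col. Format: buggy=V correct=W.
buggy=7 correct=15

`(lane % 4)*2 + (i % 2)`[31,5]=>7
lane 31: grp=7 (31/4), tig=3 (31%4)
i=5: r=7+0=7, c=3*2+1+8=15
col: 7 vs 15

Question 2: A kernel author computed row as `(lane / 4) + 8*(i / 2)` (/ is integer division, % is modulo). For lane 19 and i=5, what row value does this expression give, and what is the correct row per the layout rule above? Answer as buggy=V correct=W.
buggy=20 correct=4

`(lane / 4) + 8*(i / 2)`[19,5]⇒20
19: gr=4,th=3
[5] (4+0,3*2+1+8) = (4,15)
row: 20 vs 4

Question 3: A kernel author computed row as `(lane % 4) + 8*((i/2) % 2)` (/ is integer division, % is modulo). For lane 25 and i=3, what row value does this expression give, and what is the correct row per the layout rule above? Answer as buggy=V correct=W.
buggy=9 correct=14

`(lane % 4) + 8*((i/2) % 2)`[25,3]→9
lane 25→25/4=6, 25 mod 4=1
i=3  r:6+8→14  c:2·1+1+0→3
row: 9 vs 14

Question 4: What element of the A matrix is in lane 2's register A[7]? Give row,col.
lane 2: gr=0 (2/4), th=2 (2%4)
i=7: r=0+8=8, c=2*2+1+8=13

8,13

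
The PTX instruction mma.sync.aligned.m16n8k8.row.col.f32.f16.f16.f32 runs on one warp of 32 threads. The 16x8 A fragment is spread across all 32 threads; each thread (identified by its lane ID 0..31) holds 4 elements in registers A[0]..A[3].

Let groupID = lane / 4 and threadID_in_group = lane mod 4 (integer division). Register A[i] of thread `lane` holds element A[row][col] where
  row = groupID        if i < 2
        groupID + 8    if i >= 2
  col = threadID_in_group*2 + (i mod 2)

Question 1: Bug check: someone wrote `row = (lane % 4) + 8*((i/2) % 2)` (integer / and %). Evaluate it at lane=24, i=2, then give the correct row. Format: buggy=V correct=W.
buggy=8 correct=14

`(lane % 4) + 8*((i/2) % 2)`[24,2]->8
24: gid=6,tid=0
[2] (6+8,0*2+0) = (14,0)
row: 8 vs 14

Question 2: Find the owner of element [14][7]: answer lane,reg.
r: 14->gid=6,r8=1  c: 7->tid=3,i&1=1
L=6*4+3=27  i=1*2+1=3

27,3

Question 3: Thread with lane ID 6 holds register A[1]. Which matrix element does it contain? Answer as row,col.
lane 6: g=1 (6/4), t=2 (6%4)
i=1: r=1+0=1, c=2*2+1=5

1,5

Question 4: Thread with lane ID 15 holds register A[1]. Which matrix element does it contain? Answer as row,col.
3,7

15: grp=3,tig=3
[1] (3+0,3*2+1) = (3,7)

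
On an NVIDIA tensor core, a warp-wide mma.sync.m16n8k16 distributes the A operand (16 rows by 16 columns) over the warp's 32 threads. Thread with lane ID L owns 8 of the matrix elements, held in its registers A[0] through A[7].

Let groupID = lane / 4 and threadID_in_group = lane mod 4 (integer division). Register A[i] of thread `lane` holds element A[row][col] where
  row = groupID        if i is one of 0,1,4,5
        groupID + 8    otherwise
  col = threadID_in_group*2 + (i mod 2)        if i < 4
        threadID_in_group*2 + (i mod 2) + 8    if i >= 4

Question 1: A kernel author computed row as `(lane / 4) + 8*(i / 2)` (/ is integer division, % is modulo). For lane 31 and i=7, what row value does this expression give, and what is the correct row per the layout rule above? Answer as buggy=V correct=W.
`(lane / 4) + 8*(i / 2)`[31,7]⇒31
lane 31: gr=7 (31/4), th=3 (31%4)
i=7: r=7+8=15, c=3*2+1+8=15
row: 31 vs 15

buggy=31 correct=15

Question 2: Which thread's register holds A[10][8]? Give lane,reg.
8,6

r=10->g=2,rb=1  c=8->cb=1,t=0,b0=0
L=2*4+0=8  i=1*4+1*2+0=6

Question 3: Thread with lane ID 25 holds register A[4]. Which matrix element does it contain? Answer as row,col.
lane 25: gr=6 (25/4), th=1 (25%4)
i=4: r=6+0=6, c=1*2+0+8=10

6,10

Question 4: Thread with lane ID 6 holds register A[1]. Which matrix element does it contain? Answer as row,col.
6: G=1,T=2
[1] (1+0,2*2+1+0) = (1,5)

1,5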